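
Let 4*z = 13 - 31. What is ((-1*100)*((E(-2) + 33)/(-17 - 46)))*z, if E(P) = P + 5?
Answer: -1800/7 ≈ -257.14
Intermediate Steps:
E(P) = 5 + P
z = -9/2 (z = (13 - 31)/4 = (¼)*(-18) = -9/2 ≈ -4.5000)
((-1*100)*((E(-2) + 33)/(-17 - 46)))*z = ((-1*100)*(((5 - 2) + 33)/(-17 - 46)))*(-9/2) = -100*(3 + 33)/(-63)*(-9/2) = -3600*(-1)/63*(-9/2) = -100*(-4/7)*(-9/2) = (400/7)*(-9/2) = -1800/7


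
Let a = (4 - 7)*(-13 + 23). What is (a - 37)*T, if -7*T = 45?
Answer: 3015/7 ≈ 430.71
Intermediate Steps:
T = -45/7 (T = -1/7*45 = -45/7 ≈ -6.4286)
a = -30 (a = -3*10 = -30)
(a - 37)*T = (-30 - 37)*(-45/7) = -67*(-45/7) = 3015/7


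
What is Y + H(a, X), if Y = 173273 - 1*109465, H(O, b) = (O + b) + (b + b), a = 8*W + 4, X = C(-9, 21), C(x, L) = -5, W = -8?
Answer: 63733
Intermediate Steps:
X = -5
a = -60 (a = 8*(-8) + 4 = -64 + 4 = -60)
H(O, b) = O + 3*b (H(O, b) = (O + b) + 2*b = O + 3*b)
Y = 63808 (Y = 173273 - 109465 = 63808)
Y + H(a, X) = 63808 + (-60 + 3*(-5)) = 63808 + (-60 - 15) = 63808 - 75 = 63733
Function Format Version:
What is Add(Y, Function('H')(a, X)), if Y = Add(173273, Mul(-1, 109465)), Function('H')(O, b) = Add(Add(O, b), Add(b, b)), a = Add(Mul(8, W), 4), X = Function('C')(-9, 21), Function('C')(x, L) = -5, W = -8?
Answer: 63733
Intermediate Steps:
X = -5
a = -60 (a = Add(Mul(8, -8), 4) = Add(-64, 4) = -60)
Function('H')(O, b) = Add(O, Mul(3, b)) (Function('H')(O, b) = Add(Add(O, b), Mul(2, b)) = Add(O, Mul(3, b)))
Y = 63808 (Y = Add(173273, -109465) = 63808)
Add(Y, Function('H')(a, X)) = Add(63808, Add(-60, Mul(3, -5))) = Add(63808, Add(-60, -15)) = Add(63808, -75) = 63733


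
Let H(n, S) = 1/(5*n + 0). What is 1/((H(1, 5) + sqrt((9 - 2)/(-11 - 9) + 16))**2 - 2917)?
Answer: -29013100/84175972121 - 400*sqrt(1565)/84175972121 ≈ -0.00034486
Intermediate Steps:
H(n, S) = 1/(5*n)
1/((H(1, 5) + sqrt((9 - 2)/(-11 - 9) + 16))**2 - 2917) = 1/(((1/5)/1 + sqrt((9 - 2)/(-11 - 9) + 16))**2 - 2917) = 1/(((1/5)*1 + sqrt(7/(-20) + 16))**2 - 2917) = 1/((1/5 + sqrt(7*(-1/20) + 16))**2 - 2917) = 1/((1/5 + sqrt(-7/20 + 16))**2 - 2917) = 1/((1/5 + sqrt(313/20))**2 - 2917) = 1/((1/5 + sqrt(1565)/10)**2 - 2917) = 1/(-2917 + (1/5 + sqrt(1565)/10)**2)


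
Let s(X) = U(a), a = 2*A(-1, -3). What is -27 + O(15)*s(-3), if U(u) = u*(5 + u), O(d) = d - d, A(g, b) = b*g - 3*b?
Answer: -27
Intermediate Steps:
A(g, b) = -3*b + b*g
a = 24 (a = 2*(-3*(-3 - 1)) = 2*(-3*(-4)) = 2*12 = 24)
O(d) = 0
s(X) = 696 (s(X) = 24*(5 + 24) = 24*29 = 696)
-27 + O(15)*s(-3) = -27 + 0*696 = -27 + 0 = -27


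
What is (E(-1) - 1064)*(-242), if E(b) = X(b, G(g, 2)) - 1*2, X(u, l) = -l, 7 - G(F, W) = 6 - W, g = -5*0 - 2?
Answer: 258698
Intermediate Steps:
g = -2 (g = 0 - 2 = -2)
G(F, W) = 1 + W (G(F, W) = 7 - (6 - W) = 7 + (-6 + W) = 1 + W)
E(b) = -5 (E(b) = -(1 + 2) - 1*2 = -1*3 - 2 = -3 - 2 = -5)
(E(-1) - 1064)*(-242) = (-5 - 1064)*(-242) = -1069*(-242) = 258698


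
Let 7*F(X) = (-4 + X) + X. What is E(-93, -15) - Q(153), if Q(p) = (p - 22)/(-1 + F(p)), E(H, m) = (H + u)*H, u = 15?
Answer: 2139013/295 ≈ 7250.9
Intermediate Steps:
F(X) = -4/7 + 2*X/7 (F(X) = ((-4 + X) + X)/7 = (-4 + 2*X)/7 = -4/7 + 2*X/7)
E(H, m) = H*(15 + H) (E(H, m) = (H + 15)*H = (15 + H)*H = H*(15 + H))
Q(p) = (-22 + p)/(-11/7 + 2*p/7) (Q(p) = (p - 22)/(-1 + (-4/7 + 2*p/7)) = (-22 + p)/(-11/7 + 2*p/7))
E(-93, -15) - Q(153) = -93*(15 - 93) - 7*(-22 + 153)/(-11 + 2*153) = -93*(-78) - 7*131/(-11 + 306) = 7254 - 7*131/295 = 7254 - 1*917/295 = 7254 - 917/295 = 2139013/295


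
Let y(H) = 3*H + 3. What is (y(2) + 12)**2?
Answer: 441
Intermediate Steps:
y(H) = 3 + 3*H
(y(2) + 12)**2 = ((3 + 3*2) + 12)**2 = ((3 + 6) + 12)**2 = (9 + 12)**2 = 21**2 = 441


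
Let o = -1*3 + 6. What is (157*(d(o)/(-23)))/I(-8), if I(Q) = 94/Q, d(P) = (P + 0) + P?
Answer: 3768/1081 ≈ 3.4857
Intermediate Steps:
o = 3 (o = -3 + 6 = 3)
d(P) = 2*P (d(P) = P + P = 2*P)
(157*(d(o)/(-23)))/I(-8) = (157*((2*3)/(-23)))/((94/(-8))) = (157*(6*(-1/23)))/((94*(-⅛))) = (157*(-6/23))/(-47/4) = -942/23*(-4/47) = 3768/1081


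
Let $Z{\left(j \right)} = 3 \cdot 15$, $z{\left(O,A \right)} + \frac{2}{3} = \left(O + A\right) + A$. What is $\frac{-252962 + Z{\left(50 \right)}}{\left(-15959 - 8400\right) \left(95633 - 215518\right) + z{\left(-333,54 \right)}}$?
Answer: $- \frac{108393}{1251547924} \approx -8.6607 \cdot 10^{-5}$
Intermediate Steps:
$z{\left(O,A \right)} = - \frac{2}{3} + O + 2 A$ ($z{\left(O,A \right)} = - \frac{2}{3} + \left(\left(O + A\right) + A\right) = - \frac{2}{3} + \left(\left(A + O\right) + A\right) = - \frac{2}{3} + \left(O + 2 A\right) = - \frac{2}{3} + O + 2 A$)
$Z{\left(j \right)} = 45$
$\frac{-252962 + Z{\left(50 \right)}}{\left(-15959 - 8400\right) \left(95633 - 215518\right) + z{\left(-333,54 \right)}} = \frac{-252962 + 45}{\left(-15959 - 8400\right) \left(95633 - 215518\right) - \frac{677}{3}} = - \frac{252917}{\left(-24359\right) \left(-119885\right) - \frac{677}{3}} = - \frac{252917}{2920278715 - \frac{677}{3}} = - \frac{252917}{\frac{8760835468}{3}} = \left(-252917\right) \frac{3}{8760835468} = - \frac{108393}{1251547924}$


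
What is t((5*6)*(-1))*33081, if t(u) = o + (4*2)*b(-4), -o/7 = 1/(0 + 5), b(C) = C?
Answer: -5524527/5 ≈ -1.1049e+6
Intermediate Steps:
o = -7/5 (o = -7/(0 + 5) = -7/5 ≈ -1.4000)
t(u) = -167/5 (t(u) = -7/5 + (4*2)*(-4) = -7/5 + 8*(-4) = -7/5 - 32 = -167/5)
t((5*6)*(-1))*33081 = -167/5*33081 = -5524527/5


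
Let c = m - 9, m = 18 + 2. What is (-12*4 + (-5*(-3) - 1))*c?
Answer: -374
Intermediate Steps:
m = 20
c = 11 (c = 20 - 9 = 11)
(-12*4 + (-5*(-3) - 1))*c = (-12*4 + (-5*(-3) - 1))*11 = (-48 + (15 - 1))*11 = (-48 + 14)*11 = -34*11 = -374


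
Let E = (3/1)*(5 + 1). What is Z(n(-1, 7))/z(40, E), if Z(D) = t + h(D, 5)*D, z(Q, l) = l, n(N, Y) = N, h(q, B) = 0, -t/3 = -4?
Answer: ⅔ ≈ 0.66667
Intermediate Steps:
t = 12 (t = -3*(-4) = 12)
E = 18 (E = (3*1)*6 = 3*6 = 18)
Z(D) = 12 (Z(D) = 12 + 0*D = 12 + 0 = 12)
Z(n(-1, 7))/z(40, E) = 12/18 = 12*(1/18) = ⅔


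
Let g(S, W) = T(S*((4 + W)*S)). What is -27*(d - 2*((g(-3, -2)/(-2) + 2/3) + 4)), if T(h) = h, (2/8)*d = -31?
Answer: 3114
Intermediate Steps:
d = -124 (d = 4*(-31) = -124)
g(S, W) = S**2*(4 + W) (g(S, W) = S*((4 + W)*S) = S*(S*(4 + W)) = S**2*(4 + W))
-27*(d - 2*((g(-3, -2)/(-2) + 2/3) + 4)) = -27*(-124 - 2*((((-3)**2*(4 - 2))/(-2) + 2/3) + 4)) = -27*(-124 - 2*(((9*2)*(-1/2) + 2*(1/3)) + 4)) = -27*(-124 - 2*((18*(-1/2) + 2/3) + 4)) = -27*(-124 - 2*((-9 + 2/3) + 4)) = -27*(-124 - 2*(-25/3 + 4)) = -27*(-124 - 2*(-13/3)) = -27*(-124 + 26/3) = -27*(-346/3) = 3114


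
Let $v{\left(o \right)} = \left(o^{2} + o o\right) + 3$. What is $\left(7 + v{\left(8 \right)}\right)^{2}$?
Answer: $19044$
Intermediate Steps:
$v{\left(o \right)} = 3 + 2 o^{2}$ ($v{\left(o \right)} = \left(o^{2} + o^{2}\right) + 3 = 2 o^{2} + 3 = 3 + 2 o^{2}$)
$\left(7 + v{\left(8 \right)}\right)^{2} = \left(7 + \left(3 + 2 \cdot 8^{2}\right)\right)^{2} = \left(7 + \left(3 + 2 \cdot 64\right)\right)^{2} = \left(7 + \left(3 + 128\right)\right)^{2} = \left(7 + 131\right)^{2} = 138^{2} = 19044$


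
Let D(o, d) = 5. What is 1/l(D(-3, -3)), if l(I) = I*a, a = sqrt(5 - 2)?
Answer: sqrt(3)/15 ≈ 0.11547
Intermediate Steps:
a = sqrt(3) ≈ 1.7320
l(I) = I*sqrt(3)
1/l(D(-3, -3)) = 1/(5*sqrt(3)) = sqrt(3)/15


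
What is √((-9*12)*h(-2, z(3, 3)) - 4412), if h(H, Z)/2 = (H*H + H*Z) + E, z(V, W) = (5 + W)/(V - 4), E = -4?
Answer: 2*I*√1967 ≈ 88.702*I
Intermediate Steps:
z(V, W) = (5 + W)/(-4 + V)
h(H, Z) = -8 + 2*H² + 2*H*Z (h(H, Z) = 2*((H*H + H*Z) - 4) = 2*((H² + H*Z) - 4) = 2*(-4 + H² + H*Z) = -8 + 2*H² + 2*H*Z)
√((-9*12)*h(-2, z(3, 3)) - 4412) = √((-9*12)*(-8 + 2*(-2)² + 2*(-2)*((5 + 3)/(-4 + 3))) - 4412) = √(-108*(-8 + 2*4 + 2*(-2)*(8/(-1))) - 4412) = √(-108*(-8 + 8 + 2*(-2)*(-1*8)) - 4412) = √(-108*(-8 + 8 + 2*(-2)*(-8)) - 4412) = √(-108*(-8 + 8 + 32) - 4412) = √(-108*32 - 4412) = √(-3456 - 4412) = √(-7868) = 2*I*√1967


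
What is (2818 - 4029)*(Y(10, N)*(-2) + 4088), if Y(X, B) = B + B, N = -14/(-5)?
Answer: -24685024/5 ≈ -4.9370e+6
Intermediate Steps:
N = 14/5 (N = -14*(-1/5) = 14/5 ≈ 2.8000)
Y(X, B) = 2*B
(2818 - 4029)*(Y(10, N)*(-2) + 4088) = (2818 - 4029)*((2*(14/5))*(-2) + 4088) = -1211*((28/5)*(-2) + 4088) = -1211*(-56/5 + 4088) = -1211*20384/5 = -24685024/5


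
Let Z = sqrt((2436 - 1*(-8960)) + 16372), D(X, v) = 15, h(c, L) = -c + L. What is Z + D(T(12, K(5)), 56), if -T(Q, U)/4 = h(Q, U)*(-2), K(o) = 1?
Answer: 15 + 2*sqrt(6942) ≈ 181.64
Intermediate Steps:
h(c, L) = L - c
T(Q, U) = -8*Q + 8*U (T(Q, U) = -4*(U - Q)*(-2) = -4*(-2*U + 2*Q) = -8*Q + 8*U)
Z = 2*sqrt(6942) (Z = sqrt((2436 + 8960) + 16372) = sqrt(11396 + 16372) = sqrt(27768) = 2*sqrt(6942) ≈ 166.64)
Z + D(T(12, K(5)), 56) = 2*sqrt(6942) + 15 = 15 + 2*sqrt(6942)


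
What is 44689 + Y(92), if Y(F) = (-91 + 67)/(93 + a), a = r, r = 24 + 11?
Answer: 715021/16 ≈ 44689.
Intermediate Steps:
r = 35
a = 35
Y(F) = -3/16 (Y(F) = (-91 + 67)/(93 + 35) = -24/128 = -24*1/128 = -3/16)
44689 + Y(92) = 44689 - 3/16 = 715021/16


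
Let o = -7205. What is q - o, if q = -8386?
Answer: -1181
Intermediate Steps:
q - o = -8386 - 1*(-7205) = -8386 + 7205 = -1181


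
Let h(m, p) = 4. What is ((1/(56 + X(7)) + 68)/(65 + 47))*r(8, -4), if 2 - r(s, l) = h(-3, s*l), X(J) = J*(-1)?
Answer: -3333/2744 ≈ -1.2146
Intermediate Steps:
X(J) = -J
r(s, l) = -2 (r(s, l) = 2 - 1*4 = 2 - 4 = -2)
((1/(56 + X(7)) + 68)/(65 + 47))*r(8, -4) = ((1/(56 - 1*7) + 68)/(65 + 47))*(-2) = ((1/(56 - 7) + 68)/112)*(-2) = ((1/49 + 68)*(1/112))*(-2) = ((3333/49)*(1/112))*(-2) = (3333/5488)*(-2) = -3333/2744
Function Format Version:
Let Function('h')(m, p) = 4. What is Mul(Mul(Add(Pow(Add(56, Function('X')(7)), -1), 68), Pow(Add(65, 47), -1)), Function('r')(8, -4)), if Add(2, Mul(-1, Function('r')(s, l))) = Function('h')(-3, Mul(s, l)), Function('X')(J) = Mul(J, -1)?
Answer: Rational(-3333, 2744) ≈ -1.2146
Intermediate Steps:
Function('X')(J) = Mul(-1, J)
Function('r')(s, l) = -2 (Function('r')(s, l) = Add(2, Mul(-1, 4)) = Add(2, -4) = -2)
Mul(Mul(Add(Pow(Add(56, Function('X')(7)), -1), 68), Pow(Add(65, 47), -1)), Function('r')(8, -4)) = Mul(Mul(Add(Pow(Add(56, Mul(-1, 7)), -1), 68), Pow(Add(65, 47), -1)), -2) = Mul(Mul(Add(Pow(Add(56, -7), -1), 68), Pow(112, -1)), -2) = Mul(Mul(Add(Pow(49, -1), 68), Rational(1, 112)), -2) = Mul(Mul(Add(Rational(1, 49), 68), Rational(1, 112)), -2) = Mul(Mul(Rational(3333, 49), Rational(1, 112)), -2) = Mul(Rational(3333, 5488), -2) = Rational(-3333, 2744)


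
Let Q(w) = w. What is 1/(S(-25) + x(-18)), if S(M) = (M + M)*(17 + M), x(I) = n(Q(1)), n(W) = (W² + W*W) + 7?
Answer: 1/409 ≈ 0.0024450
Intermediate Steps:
n(W) = 7 + 2*W² (n(W) = (W² + W²) + 7 = 2*W² + 7 = 7 + 2*W²)
x(I) = 9 (x(I) = 7 + 2*1² = 7 + 2*1 = 7 + 2 = 9)
S(M) = 2*M*(17 + M) (S(M) = (2*M)*(17 + M) = 2*M*(17 + M))
1/(S(-25) + x(-18)) = 1/(2*(-25)*(17 - 25) + 9) = 1/(2*(-25)*(-8) + 9) = 1/(400 + 9) = 1/409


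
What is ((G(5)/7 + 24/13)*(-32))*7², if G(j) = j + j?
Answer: -66752/13 ≈ -5134.8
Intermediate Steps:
G(j) = 2*j
((G(5)/7 + 24/13)*(-32))*7² = (((2*5)/7 + 24/13)*(-32))*7² = ((10*(⅐) + 24*(1/13))*(-32))*49 = ((10/7 + 24/13)*(-32))*49 = ((298/91)*(-32))*49 = -9536/91*49 = -66752/13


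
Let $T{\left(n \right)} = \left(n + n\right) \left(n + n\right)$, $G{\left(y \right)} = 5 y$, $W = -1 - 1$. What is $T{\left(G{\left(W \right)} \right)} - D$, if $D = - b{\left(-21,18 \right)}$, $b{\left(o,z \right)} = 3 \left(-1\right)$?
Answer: $397$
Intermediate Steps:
$W = -2$
$b{\left(o,z \right)} = -3$
$T{\left(n \right)} = 4 n^{2}$ ($T{\left(n \right)} = 2 n 2 n = 4 n^{2}$)
$D = 3$ ($D = \left(-1\right) \left(-3\right) = 3$)
$T{\left(G{\left(W \right)} \right)} - D = 4 \left(5 \left(-2\right)\right)^{2} - 3 = 4 \left(-10\right)^{2} - 3 = 4 \cdot 100 - 3 = 400 - 3 = 397$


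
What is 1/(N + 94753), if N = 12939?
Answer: 1/107692 ≈ 9.2857e-6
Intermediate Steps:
1/(N + 94753) = 1/(12939 + 94753) = 1/107692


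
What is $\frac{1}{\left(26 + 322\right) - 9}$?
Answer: $\frac{1}{339} \approx 0.0029499$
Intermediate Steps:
$\frac{1}{\left(26 + 322\right) - 9} = \frac{1}{348 - 9} = \frac{1}{339}$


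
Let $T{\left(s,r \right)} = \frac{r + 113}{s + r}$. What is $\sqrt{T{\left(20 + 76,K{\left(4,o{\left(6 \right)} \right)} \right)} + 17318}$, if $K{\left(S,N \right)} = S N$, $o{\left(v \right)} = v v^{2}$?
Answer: $\frac{\sqrt{249393855}}{120} \approx 131.6$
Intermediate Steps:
$o{\left(v \right)} = v^{3}$
$K{\left(S,N \right)} = N S$
$T{\left(s,r \right)} = \frac{113 + r}{r + s}$
$\sqrt{T{\left(20 + 76,K{\left(4,o{\left(6 \right)} \right)} \right)} + 17318} = \sqrt{\frac{113 + 6^{3} \cdot 4}{6^{3} \cdot 4 + \left(20 + 76\right)} + 17318} = \sqrt{\frac{113 + 216 \cdot 4}{216 \cdot 4 + 96} + 17318} = \sqrt{\frac{113 + 864}{864 + 96} + 17318} = \sqrt{\frac{1}{960} \cdot 977 + 17318} = \sqrt{\frac{977}{960} + 17318} = \sqrt{\frac{16626257}{960}} = \frac{\sqrt{249393855}}{120}$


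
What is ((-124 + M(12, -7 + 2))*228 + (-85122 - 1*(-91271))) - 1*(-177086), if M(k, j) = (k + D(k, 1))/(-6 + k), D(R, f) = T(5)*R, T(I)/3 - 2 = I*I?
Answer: 192355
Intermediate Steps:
T(I) = 6 + 3*I² (T(I) = 6 + 3*(I*I) = 6 + 3*I²)
D(R, f) = 81*R (D(R, f) = (6 + 3*5²)*R = (6 + 3*25)*R = (6 + 75)*R = 81*R)
M(k, j) = 82*k/(-6 + k) (M(k, j) = (k + 81*k)/(-6 + k) = (82*k)/(-6 + k) = 82*k/(-6 + k))
((-124 + M(12, -7 + 2))*228 + (-85122 - 1*(-91271))) - 1*(-177086) = ((-124 + 82*12/(-6 + 12))*228 + (-85122 - 1*(-91271))) - 1*(-177086) = ((-124 + 82*12/6)*228 + (-85122 + 91271)) + 177086 = ((-124 + 82*12*(⅙))*228 + 6149) + 177086 = ((-124 + 164)*228 + 6149) + 177086 = (40*228 + 6149) + 177086 = (9120 + 6149) + 177086 = 15269 + 177086 = 192355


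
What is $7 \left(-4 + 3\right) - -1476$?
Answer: $1469$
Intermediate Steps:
$7 \left(-4 + 3\right) - -1476 = 7 \left(-1\right) + 1476 = -7 + 1476 = 1469$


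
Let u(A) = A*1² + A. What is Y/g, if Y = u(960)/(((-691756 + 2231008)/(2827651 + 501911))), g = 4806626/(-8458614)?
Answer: -751026126588480/102758453941 ≈ -7308.7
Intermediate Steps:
u(A) = 2*A (u(A) = A*1 + A = A + A = 2*A)
g = -2403313/4229307 (g = 4806626*(-1/8458614) = -2403313/4229307 ≈ -0.56825)
Y = 177576640/42757 (Y = (2*960)/(((-691756 + 2231008)/(2827651 + 501911))) = 1920/((1539252/3329562)) = 1920/((1539252*(1/3329562))) = 1920/(256542/554927) = 1920*(554927/256542) = 177576640/42757 ≈ 4153.2)
Y/g = 177576640/(42757*(-2403313/4229307)) = (177576640/42757)*(-4229307/2403313) = -751026126588480/102758453941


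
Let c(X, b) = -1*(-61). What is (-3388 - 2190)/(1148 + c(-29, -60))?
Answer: -5578/1209 ≈ -4.6137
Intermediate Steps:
c(X, b) = 61
(-3388 - 2190)/(1148 + c(-29, -60)) = (-3388 - 2190)/(1148 + 61) = -5578/1209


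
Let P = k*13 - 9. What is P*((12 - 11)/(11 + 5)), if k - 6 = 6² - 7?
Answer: 223/8 ≈ 27.875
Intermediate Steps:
k = 35 (k = 6 + (6² - 7) = 6 + (36 - 7) = 6 + 29 = 35)
P = 446 (P = 35*13 - 9 = 455 - 9 = 446)
P*((12 - 11)/(11 + 5)) = 446*((12 - 11)/(11 + 5)) = 446*(1/16) = 223/8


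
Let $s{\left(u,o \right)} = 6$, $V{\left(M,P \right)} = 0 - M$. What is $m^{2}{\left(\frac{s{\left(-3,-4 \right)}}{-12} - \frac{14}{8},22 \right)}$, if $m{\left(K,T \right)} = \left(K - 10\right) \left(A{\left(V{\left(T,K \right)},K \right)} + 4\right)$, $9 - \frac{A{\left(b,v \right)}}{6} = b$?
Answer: $\frac{21669025}{4} \approx 5.4173 \cdot 10^{6}$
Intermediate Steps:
$V{\left(M,P \right)} = - M$
$A{\left(b,v \right)} = 54 - 6 b$
$m{\left(K,T \right)} = \left(-10 + K\right) \left(58 + 6 T\right)$ ($m{\left(K,T \right)} = \left(K - 10\right) \left(\left(54 - 6 \left(- T\right)\right) + 4\right) = \left(-10 + K\right) \left(\left(54 + 6 T\right) + 4\right) = \left(-10 + K\right) \left(58 + 6 T\right)$)
$m^{2}{\left(\frac{s{\left(-3,-4 \right)}}{-12} - \frac{14}{8},22 \right)} = \left(-580 - 1320 + 58 \left(\frac{6}{-12} - \frac{14}{8}\right) + 6 \left(\frac{6}{-12} - \frac{14}{8}\right) 22\right)^{2} = \left(-580 - 1320 + 58 \left(6 \left(- \frac{1}{12}\right) - \frac{7}{4}\right) + 6 \left(6 \left(- \frac{1}{12}\right) - \frac{7}{4}\right) 22\right)^{2} = \left(-580 - 1320 + 58 \left(- \frac{1}{2} - \frac{7}{4}\right) + 6 \left(- \frac{1}{2} - \frac{7}{4}\right) 22\right)^{2} = \left(-580 - 1320 + 58 \left(- \frac{9}{4}\right) + 6 \left(- \frac{9}{4}\right) 22\right)^{2} = \left(-580 - 1320 - \frac{261}{2} - 297\right)^{2} = \left(- \frac{4655}{2}\right)^{2} = \frac{21669025}{4}$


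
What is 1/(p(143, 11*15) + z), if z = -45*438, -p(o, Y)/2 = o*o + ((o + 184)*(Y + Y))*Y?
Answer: -1/35670908 ≈ -2.8034e-8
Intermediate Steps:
p(o, Y) = -2*o**2 - 4*Y**2*(184 + o) (p(o, Y) = -2*(o*o + ((o + 184)*(Y + Y))*Y) = -2*(o**2 + ((184 + o)*(2*Y))*Y) = -2*(o**2 + (2*Y*(184 + o))*Y) = -2*(o**2 + 2*Y**2*(184 + o)) = -2*o**2 - 4*Y**2*(184 + o))
z = -19710
1/(p(143, 11*15) + z) = 1/((-736*(11*15)**2 - 2*143**2 - 4*143*(11*15)**2) - 19710) = 1/((-736*165**2 - 2*20449 - 4*143*165**2) - 19710) = 1/((-736*27225 - 40898 - 4*143*27225) - 19710) = 1/((-20037600 - 40898 - 15572700) - 19710) = 1/(-35651198 - 19710) = 1/(-35670908) = -1/35670908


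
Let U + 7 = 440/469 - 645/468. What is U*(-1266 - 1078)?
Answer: 318984998/18291 ≈ 17439.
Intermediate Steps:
U = -544343/73164 (U = -7 + (440/469 - 645/468) = -7 + (440*(1/469) - 645*1/468) = -7 + (440/469 - 215/156) = -7 - 32195/73164 = -544343/73164 ≈ -7.4400)
U*(-1266 - 1078) = -544343*(-1266 - 1078)/73164 = -544343/73164*(-2344) = 318984998/18291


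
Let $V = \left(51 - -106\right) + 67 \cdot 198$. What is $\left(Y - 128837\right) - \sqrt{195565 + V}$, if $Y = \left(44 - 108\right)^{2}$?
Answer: $-124741 - 2 \sqrt{52247} \approx -1.252 \cdot 10^{5}$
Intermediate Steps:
$V = 13423$ ($V = \left(51 + 106\right) + 13266 = 157 + 13266 = 13423$)
$Y = 4096$ ($Y = \left(-64\right)^{2} = 4096$)
$\left(Y - 128837\right) - \sqrt{195565 + V} = \left(4096 - 128837\right) - \sqrt{195565 + 13423} = \left(4096 - 128837\right) - \sqrt{208988} = -124741 - 2 \sqrt{52247}$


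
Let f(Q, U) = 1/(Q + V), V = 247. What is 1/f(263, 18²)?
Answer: 510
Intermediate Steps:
f(Q, U) = 1/(247 + Q) (f(Q, U) = 1/(Q + 247) = 1/(247 + Q))
1/f(263, 18²) = 1/(1/(247 + 263)) = 1/(1/510) = 510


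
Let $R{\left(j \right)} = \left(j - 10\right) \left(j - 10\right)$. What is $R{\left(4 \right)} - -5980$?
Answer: $6016$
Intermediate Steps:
$R{\left(j \right)} = \left(-10 + j\right)^{2}$ ($R{\left(j \right)} = \left(-10 + j\right) \left(-10 + j\right) = \left(-10 + j\right)^{2}$)
$R{\left(4 \right)} - -5980 = \left(-10 + 4\right)^{2} - -5980 = \left(-6\right)^{2} + 5980 = 36 + 5980 = 6016$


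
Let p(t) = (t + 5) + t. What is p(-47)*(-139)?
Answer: 12371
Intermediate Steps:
p(t) = 5 + 2*t (p(t) = (5 + t) + t = 5 + 2*t)
p(-47)*(-139) = (5 + 2*(-47))*(-139) = (5 - 94)*(-139) = -89*(-139) = 12371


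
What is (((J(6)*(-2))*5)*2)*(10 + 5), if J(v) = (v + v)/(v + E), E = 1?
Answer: -3600/7 ≈ -514.29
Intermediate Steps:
J(v) = 2*v/(1 + v) (J(v) = (v + v)/(v + 1) = (2*v)/(1 + v) = 2*v/(1 + v))
(((J(6)*(-2))*5)*2)*(10 + 5) = ((((2*6/(1 + 6))*(-2))*5)*2)*(10 + 5) = ((((2*6/7)*(-2))*5)*2)*15 = ((((2*6*(⅐))*(-2))*5)*2)*15 = ((((12/7)*(-2))*5)*2)*15 = (-24/7*5*2)*15 = -120/7*2*15 = -240/7*15 = -3600/7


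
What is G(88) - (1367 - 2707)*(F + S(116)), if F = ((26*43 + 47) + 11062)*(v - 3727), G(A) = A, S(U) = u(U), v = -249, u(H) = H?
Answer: -65143344152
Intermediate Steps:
S(U) = U
F = -48614552 (F = ((26*43 + 47) + 11062)*(-249 - 3727) = ((1118 + 47) + 11062)*(-3976) = (1165 + 11062)*(-3976) = 12227*(-3976) = -48614552)
G(88) - (1367 - 2707)*(F + S(116)) = 88 - (1367 - 2707)*(-48614552 + 116) = 88 - (-1340)*(-48614436) = 88 - 1*65143344240 = 88 - 65143344240 = -65143344152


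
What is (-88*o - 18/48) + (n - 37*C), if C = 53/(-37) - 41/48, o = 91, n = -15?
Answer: -381061/48 ≈ -7938.8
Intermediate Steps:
C = -4061/1776 (C = 53*(-1/37) - 41*1/48 = -53/37 - 41/48 = -4061/1776 ≈ -2.2866)
(-88*o - 18/48) + (n - 37*C) = (-88*91 - 18/48) + (-15 - 37*(-4061/1776)) = (-8008 - 18*1/48) + (-15 + 4061/48) = (-8008 - 3/8) + 3341/48 = -64067/8 + 3341/48 = -381061/48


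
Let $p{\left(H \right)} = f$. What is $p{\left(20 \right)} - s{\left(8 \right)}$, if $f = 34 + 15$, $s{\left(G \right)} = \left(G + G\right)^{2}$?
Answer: $-207$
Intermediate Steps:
$s{\left(G \right)} = 4 G^{2}$ ($s{\left(G \right)} = \left(2 G\right)^{2} = 4 G^{2}$)
$f = 49$
$p{\left(H \right)} = 49$
$p{\left(20 \right)} - s{\left(8 \right)} = 49 - 4 \cdot 8^{2} = 49 - 4 \cdot 64 = 49 - 256 = -207$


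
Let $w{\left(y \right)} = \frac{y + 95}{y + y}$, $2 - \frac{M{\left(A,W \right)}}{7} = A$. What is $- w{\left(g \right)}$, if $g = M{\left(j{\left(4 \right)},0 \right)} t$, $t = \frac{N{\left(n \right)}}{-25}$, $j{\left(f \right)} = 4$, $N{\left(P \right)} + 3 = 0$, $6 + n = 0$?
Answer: $\frac{2333}{84} \approx 27.774$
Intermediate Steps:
$n = -6$ ($n = -6 + 0 = -6$)
$N{\left(P \right)} = -3$ ($N{\left(P \right)} = -3 + 0 = -3$)
$t = \frac{3}{25}$ ($t = - \frac{3}{-25} = \left(-3\right) \left(- \frac{1}{25}\right) = \frac{3}{25} \approx 0.12$)
$M{\left(A,W \right)} = 14 - 7 A$
$g = - \frac{42}{25}$ ($g = \left(14 - 28\right) \frac{3}{25} = \left(-14\right) \frac{3}{25} = - \frac{42}{25} \approx -1.68$)
$w{\left(y \right)} = \frac{95 + y}{2 y}$
$- w{\left(g \right)} = - \frac{95 - \frac{42}{25}}{2 \left(- \frac{42}{25}\right)} = - \frac{\left(-25\right) 2333}{2 \cdot 42 \cdot 25} = \left(-1\right) \left(- \frac{2333}{84}\right) = \frac{2333}{84}$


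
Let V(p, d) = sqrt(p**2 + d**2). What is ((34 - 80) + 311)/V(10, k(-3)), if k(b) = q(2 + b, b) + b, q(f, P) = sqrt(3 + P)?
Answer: 265*sqrt(109)/109 ≈ 25.382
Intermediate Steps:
k(b) = b + sqrt(3 + b) (k(b) = sqrt(3 + b) + b = b + sqrt(3 + b))
V(p, d) = sqrt(d**2 + p**2)
((34 - 80) + 311)/V(10, k(-3)) = ((34 - 80) + 311)/(sqrt((-3 + sqrt(3 - 3))**2 + 10**2)) = (-46 + 311)/(sqrt((-3 + sqrt(0))**2 + 100)) = 265/(sqrt((-3 + 0)**2 + 100)) = 265/(sqrt((-3)**2 + 100)) = 265/(sqrt(9 + 100)) = 265/(sqrt(109)) = 265*(sqrt(109)/109) = 265*sqrt(109)/109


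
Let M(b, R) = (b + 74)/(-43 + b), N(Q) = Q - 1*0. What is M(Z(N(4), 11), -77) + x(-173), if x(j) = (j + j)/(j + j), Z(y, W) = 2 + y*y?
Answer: -67/25 ≈ -2.6800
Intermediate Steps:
N(Q) = Q (N(Q) = Q + 0 = Q)
Z(y, W) = 2 + y**2
x(j) = 1 (x(j) = (2*j)/((2*j)) = (2*j)*(1/(2*j)) = 1)
M(b, R) = (74 + b)/(-43 + b)
M(Z(N(4), 11), -77) + x(-173) = (74 + (2 + 4**2))/(-43 + (2 + 4**2)) + 1 = (74 + (2 + 16))/(-43 + (2 + 16)) + 1 = (74 + 18)/(-43 + 18) + 1 = 92/(-25) + 1 = -1/25*92 + 1 = -92/25 + 1 = -67/25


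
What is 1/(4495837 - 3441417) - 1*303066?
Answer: -319558851719/1054420 ≈ -3.0307e+5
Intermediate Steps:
1/(4495837 - 3441417) - 1*303066 = 1/1054420 - 303066 = -319558851719/1054420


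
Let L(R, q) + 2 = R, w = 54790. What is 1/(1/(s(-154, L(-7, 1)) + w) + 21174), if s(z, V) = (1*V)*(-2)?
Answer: 54808/1160504593 ≈ 4.7228e-5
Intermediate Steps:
L(R, q) = -2 + R
s(z, V) = -2*V (s(z, V) = V*(-2) = -2*V)
1/(1/(s(-154, L(-7, 1)) + w) + 21174) = 1/(1/(-2*(-2 - 7) + 54790) + 21174) = 1/(1/(-2*(-9) + 54790) + 21174) = 1/(1/(18 + 54790) + 21174) = 1/(1/54808 + 21174) = 1/(1160504593/54808) = 54808/1160504593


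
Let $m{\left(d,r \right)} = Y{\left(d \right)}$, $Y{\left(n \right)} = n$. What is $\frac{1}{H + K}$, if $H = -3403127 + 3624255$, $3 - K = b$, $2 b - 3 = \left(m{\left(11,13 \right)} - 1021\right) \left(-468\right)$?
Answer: $- \frac{2}{30421} \approx -6.5744 \cdot 10^{-5}$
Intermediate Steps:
$m{\left(d,r \right)} = d$
$b = \frac{472683}{2}$ ($b = \frac{3}{2} + \frac{\left(11 - 1021\right) \left(-468\right)}{2} = \frac{3}{2} + \frac{\left(-1010\right) \left(-468\right)}{2} = \frac{3}{2} + \frac{1}{2} \cdot 472680 = \frac{3}{2} + 236340 = \frac{472683}{2} \approx 2.3634 \cdot 10^{5}$)
$K = - \frac{472677}{2}$ ($K = 3 - \frac{472683}{2} = - \frac{472677}{2} \approx -2.3634 \cdot 10^{5}$)
$H = 221128$
$\frac{1}{H + K} = \frac{1}{221128 - \frac{472677}{2}} = \frac{1}{- \frac{30421}{2}} = - \frac{2}{30421}$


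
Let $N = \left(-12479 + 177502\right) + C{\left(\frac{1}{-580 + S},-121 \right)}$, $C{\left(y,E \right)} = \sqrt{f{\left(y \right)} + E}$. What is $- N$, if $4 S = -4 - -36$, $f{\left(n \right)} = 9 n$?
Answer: $-165023 - \frac{i \sqrt{9898603}}{286} \approx -1.6502 \cdot 10^{5} - 11.001 i$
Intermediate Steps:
$S = 8$ ($S = \frac{-4 - -36}{4} = \frac{-4 + 36}{4} = \frac{1}{4} \cdot 32 = 8$)
$C{\left(y,E \right)} = \sqrt{E + 9 y}$ ($C{\left(y,E \right)} = \sqrt{9 y + E} = \sqrt{E + 9 y}$)
$N = 165023 + \frac{i \sqrt{9898603}}{286}$ ($N = \left(-12479 + 177502\right) + \sqrt{-121 + \frac{9}{-580 + 8}} = 165023 + \sqrt{-121 + \frac{9}{-572}} = 165023 + \sqrt{-121 + 9 \left(- \frac{1}{572}\right)} = 165023 + \sqrt{-121 - \frac{9}{572}} = 165023 + \sqrt{- \frac{69221}{572}} = 165023 + \frac{i \sqrt{9898603}}{286} \approx 1.6502 \cdot 10^{5} + 11.001 i$)
$- N = - (165023 + \frac{i \sqrt{9898603}}{286}) = -165023 - \frac{i \sqrt{9898603}}{286}$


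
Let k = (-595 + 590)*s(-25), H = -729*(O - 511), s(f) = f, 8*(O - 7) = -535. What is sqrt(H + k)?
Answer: sqrt(6660686)/4 ≈ 645.21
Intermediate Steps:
O = -479/8 (O = 7 + (1/8)*(-535) = 7 - 535/8 = -479/8 ≈ -59.875)
H = 3329343/8 (H = -729*(-479/8 - 511) = -729*(-4567/8) = 3329343/8 ≈ 4.1617e+5)
k = 125 (k = (-595 + 590)*(-25) = -5*(-25) = 125)
sqrt(H + k) = sqrt(3329343/8 + 125) = sqrt(3330343/8) = sqrt(6660686)/4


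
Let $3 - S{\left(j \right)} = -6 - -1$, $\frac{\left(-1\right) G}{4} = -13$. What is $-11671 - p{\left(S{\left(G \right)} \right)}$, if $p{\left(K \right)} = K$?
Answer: $-11679$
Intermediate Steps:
$G = 52$ ($G = \left(-4\right) \left(-13\right) = 52$)
$S{\left(j \right)} = 8$ ($S{\left(j \right)} = 3 - \left(-6 - -1\right) = 3 - \left(-6 + 1\right) = 3 - -5 = 3 + 5 = 8$)
$-11671 - p{\left(S{\left(G \right)} \right)} = -11671 - 8 = -11679$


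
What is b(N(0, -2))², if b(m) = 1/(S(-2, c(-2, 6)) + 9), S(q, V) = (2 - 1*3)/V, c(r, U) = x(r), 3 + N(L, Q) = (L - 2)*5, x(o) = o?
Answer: 4/361 ≈ 0.011080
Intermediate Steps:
N(L, Q) = -13 + 5*L (N(L, Q) = -3 + (L - 2)*5 = -3 + (-2 + L)*5 = -3 + (-10 + 5*L) = -13 + 5*L)
c(r, U) = r
S(q, V) = -1/V (S(q, V) = (2 - 3)/V = -1/V)
b(m) = 2/19 (b(m) = 1/(-1/(-2) + 9) = 1/(-1*(-½) + 9) = 1/(½ + 9) = 1/(19/2) = 2/19)
b(N(0, -2))² = (2/19)² = 4/361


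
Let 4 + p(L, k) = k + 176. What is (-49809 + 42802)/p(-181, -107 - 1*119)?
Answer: 7007/54 ≈ 129.76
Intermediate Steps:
p(L, k) = 172 + k (p(L, k) = -4 + (k + 176) = -4 + (176 + k) = 172 + k)
(-49809 + 42802)/p(-181, -107 - 1*119) = (-49809 + 42802)/(172 + (-107 - 1*119)) = -7007/(172 + (-107 - 119)) = -7007/(172 - 226) = -7007/(-54) = -7007*(-1/54) = 7007/54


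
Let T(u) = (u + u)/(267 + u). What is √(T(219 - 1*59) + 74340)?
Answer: 10*√135544745/427 ≈ 272.65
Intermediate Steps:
T(u) = 2*u/(267 + u) (T(u) = (2*u)/(267 + u) = 2*u/(267 + u))
√(T(219 - 1*59) + 74340) = √(2*(219 - 1*59)/(267 + (219 - 1*59)) + 74340) = √(2*(219 - 59)/(267 + (219 - 59)) + 74340) = √(2*160/(267 + 160) + 74340) = √(2*160/427 + 74340) = √(2*160*(1/427) + 74340) = √(320/427 + 74340) = √(31743500/427) = 10*√135544745/427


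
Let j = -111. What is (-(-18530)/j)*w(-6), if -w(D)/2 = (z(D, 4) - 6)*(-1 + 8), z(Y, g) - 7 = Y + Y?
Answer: -2853620/111 ≈ -25708.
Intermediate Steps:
z(Y, g) = 7 + 2*Y (z(Y, g) = 7 + (Y + Y) = 7 + 2*Y)
w(D) = -14 - 28*D (w(D) = -2*((7 + 2*D) - 6)*(-1 + 8) = -2*(1 + 2*D)*7 = -2*(7 + 14*D) = -14 - 28*D)
(-(-18530)/j)*w(-6) = (-(-18530)/(-111))*(-14 - 28*(-6)) = (-(-18530)*(-1)/111)*(-14 + 168) = -170*109/111*154 = -18530/111*154 = -2853620/111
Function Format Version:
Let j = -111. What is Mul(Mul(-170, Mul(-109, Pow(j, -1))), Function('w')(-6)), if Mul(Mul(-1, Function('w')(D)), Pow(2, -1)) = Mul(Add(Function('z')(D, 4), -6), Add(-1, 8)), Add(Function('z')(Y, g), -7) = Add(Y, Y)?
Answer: Rational(-2853620, 111) ≈ -25708.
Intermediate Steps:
Function('z')(Y, g) = Add(7, Mul(2, Y)) (Function('z')(Y, g) = Add(7, Add(Y, Y)) = Add(7, Mul(2, Y)))
Function('w')(D) = Add(-14, Mul(-28, D)) (Function('w')(D) = Mul(-2, Mul(Add(Add(7, Mul(2, D)), -6), Add(-1, 8))) = Mul(-2, Mul(Add(1, Mul(2, D)), 7)) = Mul(-2, Add(7, Mul(14, D))) = Add(-14, Mul(-28, D)))
Mul(Mul(-170, Mul(-109, Pow(j, -1))), Function('w')(-6)) = Mul(Mul(-170, Mul(-109, Pow(-111, -1))), Add(-14, Mul(-28, -6))) = Mul(Mul(-170, Mul(-109, Rational(-1, 111))), Add(-14, 168)) = Mul(Mul(-170, Rational(109, 111)), 154) = Mul(Rational(-18530, 111), 154) = Rational(-2853620, 111)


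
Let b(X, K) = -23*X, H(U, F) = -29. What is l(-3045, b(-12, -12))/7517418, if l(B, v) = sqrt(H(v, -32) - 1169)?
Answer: I*sqrt(1198)/7517418 ≈ 4.6043e-6*I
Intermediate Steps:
l(B, v) = I*sqrt(1198) (l(B, v) = sqrt(-29 - 1169) = sqrt(-1198) = I*sqrt(1198))
l(-3045, b(-12, -12))/7517418 = (I*sqrt(1198))/7517418 = (I*sqrt(1198))*(1/7517418) = I*sqrt(1198)/7517418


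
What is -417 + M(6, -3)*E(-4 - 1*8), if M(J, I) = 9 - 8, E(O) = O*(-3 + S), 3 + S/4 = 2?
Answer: -333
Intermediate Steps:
S = -4 (S = -12 + 4*2 = -12 + 8 = -4)
E(O) = -7*O (E(O) = O*(-3 - 4) = O*(-7) = -7*O)
M(J, I) = 1
-417 + M(6, -3)*E(-4 - 1*8) = -417 + 1*(-7*(-4 - 1*8)) = -417 + 1*(-7*(-4 - 8)) = -417 + 1*(-7*(-12)) = -417 + 1*84 = -417 + 84 = -333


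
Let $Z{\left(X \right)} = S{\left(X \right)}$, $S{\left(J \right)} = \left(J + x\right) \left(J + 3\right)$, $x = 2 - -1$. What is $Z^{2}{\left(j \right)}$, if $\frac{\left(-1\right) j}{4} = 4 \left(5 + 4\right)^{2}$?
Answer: $2795079078801$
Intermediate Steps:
$x = 3$ ($x = 2 + 1 = 3$)
$S{\left(J \right)} = \left(3 + J\right)^{2}$ ($S{\left(J \right)} = \left(J + 3\right) \left(J + 3\right) = \left(3 + J\right) \left(3 + J\right) = \left(3 + J\right)^{2}$)
$j = -1296$ ($j = - 4 \cdot 4 \left(5 + 4\right)^{2} = - 4 \cdot 4 \cdot 9^{2} = - 4 \cdot 4 \cdot 81 = \left(-4\right) 324 = -1296$)
$Z{\left(X \right)} = 9 + X^{2} + 6 X$
$Z^{2}{\left(j \right)} = \left(9 + \left(-1296\right)^{2} + 6 \left(-1296\right)\right)^{2} = \left(9 + 1679616 - 7776\right)^{2} = 1671849^{2} = 2795079078801$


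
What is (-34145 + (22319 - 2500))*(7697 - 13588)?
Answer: 84394466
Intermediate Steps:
(-34145 + (22319 - 2500))*(7697 - 13588) = (-34145 + 19819)*(-5891) = -14326*(-5891) = 84394466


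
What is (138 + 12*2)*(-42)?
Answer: -6804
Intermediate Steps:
(138 + 12*2)*(-42) = (138 + 24)*(-42) = 162*(-42) = -6804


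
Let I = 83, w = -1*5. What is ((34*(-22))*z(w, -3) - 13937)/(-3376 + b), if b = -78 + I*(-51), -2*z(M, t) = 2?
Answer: 13189/7687 ≈ 1.7158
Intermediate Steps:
w = -5
z(M, t) = -1 (z(M, t) = -1/2*2 = -1)
b = -4311 (b = -78 + 83*(-51) = -78 - 4233 = -4311)
((34*(-22))*z(w, -3) - 13937)/(-3376 + b) = ((34*(-22))*(-1) - 13937)/(-3376 - 4311) = (-748*(-1) - 13937)/(-7687) = (748 - 13937)*(-1/7687) = -13189*(-1/7687) = 13189/7687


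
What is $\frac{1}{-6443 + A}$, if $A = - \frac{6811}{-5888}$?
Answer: $- \frac{5888}{37929573} \approx -0.00015524$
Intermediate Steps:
$A = \frac{6811}{5888}$ ($A = \left(-6811\right) \left(- \frac{1}{5888}\right) = \frac{6811}{5888} \approx 1.1568$)
$\frac{1}{-6443 + A} = \frac{1}{-6443 + \frac{6811}{5888}} = \frac{1}{- \frac{37929573}{5888}} = - \frac{5888}{37929573}$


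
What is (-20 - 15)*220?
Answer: -7700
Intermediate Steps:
(-20 - 15)*220 = -35*220 = -7700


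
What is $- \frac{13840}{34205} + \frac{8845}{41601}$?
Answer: $- \frac{54642923}{284592441} \approx -0.192$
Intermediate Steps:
$- \frac{13840}{34205} + \frac{8845}{41601} = \left(-13840\right) \frac{1}{34205} + 8845 \cdot \frac{1}{41601} = - \frac{2768}{6841} + \frac{8845}{41601} = - \frac{54642923}{284592441}$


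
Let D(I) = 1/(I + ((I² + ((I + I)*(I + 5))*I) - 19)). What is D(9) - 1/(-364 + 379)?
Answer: -2324/35085 ≈ -0.066239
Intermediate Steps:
D(I) = 1/(-19 + I + I² + 2*I²*(5 + I)) (D(I) = 1/(I + ((I² + ((2*I)*(5 + I))*I) - 19)) = 1/(I + ((I² + (2*I*(5 + I))*I) - 19)) = 1/(I + ((I² + 2*I²*(5 + I)) - 19)) = 1/(I + (-19 + I² + 2*I²*(5 + I))) = 1/(-19 + I + I² + 2*I²*(5 + I)))
D(9) - 1/(-364 + 379) = 1/(-19 + 9 + 2*9³ + 11*9²) - 1/(-364 + 379) = 1/(-19 + 9 + 2*729 + 11*81) - 1/15 = 1/(-19 + 9 + 1458 + 891) - 1*1/15 = 1/2339 - 1/15 = -2324/35085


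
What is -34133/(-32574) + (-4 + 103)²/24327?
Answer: 42578195/29349174 ≈ 1.4507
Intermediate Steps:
-34133/(-32574) + (-4 + 103)²/24327 = -34133*(-1/32574) + 99²*(1/24327) = 34133/32574 + 9801*(1/24327) = 34133/32574 + 363/901 = 42578195/29349174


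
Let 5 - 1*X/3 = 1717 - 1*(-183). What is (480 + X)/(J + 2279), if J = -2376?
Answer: 5205/97 ≈ 53.660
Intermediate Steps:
X = -5685 (X = 15 - 3*(1717 - 1*(-183)) = 15 - 3*(1717 + 183) = 15 - 3*1900 = 15 - 5700 = -5685)
(480 + X)/(J + 2279) = (480 - 5685)/(-2376 + 2279) = -5205/(-97) = -5205*(-1/97) = 5205/97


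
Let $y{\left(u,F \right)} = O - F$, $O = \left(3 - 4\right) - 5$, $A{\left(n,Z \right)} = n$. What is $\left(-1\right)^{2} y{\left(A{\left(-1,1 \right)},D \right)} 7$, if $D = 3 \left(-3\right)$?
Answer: $21$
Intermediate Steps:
$D = -9$
$O = -6$ ($O = -1 - 5 = -6$)
$y{\left(u,F \right)} = -6 - F$
$\left(-1\right)^{2} y{\left(A{\left(-1,1 \right)},D \right)} 7 = \left(-1\right)^{2} \left(-6 - -9\right) 7 = 1 \left(-6 + 9\right) 7 = 1 \cdot 3 \cdot 7 = 3 \cdot 7 = 21$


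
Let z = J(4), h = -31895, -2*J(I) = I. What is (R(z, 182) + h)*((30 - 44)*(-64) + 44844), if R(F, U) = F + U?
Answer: -1450644100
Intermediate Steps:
J(I) = -I/2
z = -2 (z = -1/2*4 = -2)
(R(z, 182) + h)*((30 - 44)*(-64) + 44844) = ((-2 + 182) - 31895)*((30 - 44)*(-64) + 44844) = (180 - 31895)*(-14*(-64) + 44844) = -31715*(896 + 44844) = -31715*45740 = -1450644100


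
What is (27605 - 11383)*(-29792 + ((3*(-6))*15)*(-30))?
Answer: -351887624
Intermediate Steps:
(27605 - 11383)*(-29792 + ((3*(-6))*15)*(-30)) = 16222*(-29792 - 18*15*(-30)) = 16222*(-29792 - 270*(-30)) = 16222*(-29792 + 8100) = 16222*(-21692) = -351887624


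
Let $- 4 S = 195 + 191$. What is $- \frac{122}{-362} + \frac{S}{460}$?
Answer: $\frac{21187}{166520} \approx 0.12723$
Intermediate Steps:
$S = - \frac{193}{2}$ ($S = - \frac{195 + 191}{4} = \left(- \frac{1}{4}\right) 386 = - \frac{193}{2} \approx -96.5$)
$- \frac{122}{-362} + \frac{S}{460} = - \frac{122}{-362} - \frac{193}{2 \cdot 460} = \left(-122\right) \left(- \frac{1}{362}\right) - \frac{193}{920} = \frac{61}{181} - \frac{193}{920} = \frac{21187}{166520}$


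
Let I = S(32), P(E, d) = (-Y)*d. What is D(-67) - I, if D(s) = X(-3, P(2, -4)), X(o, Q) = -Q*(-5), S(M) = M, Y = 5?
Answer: 68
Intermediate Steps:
P(E, d) = -5*d (P(E, d) = (-1*5)*d = -5*d)
X(o, Q) = 5*Q
D(s) = 100 (D(s) = 5*(-5*(-4)) = 5*20 = 100)
I = 32
D(-67) - I = 100 - 1*32 = 100 - 32 = 68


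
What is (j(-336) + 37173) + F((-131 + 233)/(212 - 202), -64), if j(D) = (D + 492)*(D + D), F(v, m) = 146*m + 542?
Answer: -76461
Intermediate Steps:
F(v, m) = 542 + 146*m
j(D) = 2*D*(492 + D) (j(D) = (492 + D)*(2*D) = 2*D*(492 + D))
(j(-336) + 37173) + F((-131 + 233)/(212 - 202), -64) = (2*(-336)*(492 - 336) + 37173) + (542 + 146*(-64)) = (2*(-336)*156 + 37173) + (542 - 9344) = (-104832 + 37173) - 8802 = -67659 - 8802 = -76461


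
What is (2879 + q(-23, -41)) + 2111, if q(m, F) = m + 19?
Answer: 4986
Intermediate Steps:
q(m, F) = 19 + m
(2879 + q(-23, -41)) + 2111 = (2879 + (19 - 23)) + 2111 = (2879 - 4) + 2111 = 2875 + 2111 = 4986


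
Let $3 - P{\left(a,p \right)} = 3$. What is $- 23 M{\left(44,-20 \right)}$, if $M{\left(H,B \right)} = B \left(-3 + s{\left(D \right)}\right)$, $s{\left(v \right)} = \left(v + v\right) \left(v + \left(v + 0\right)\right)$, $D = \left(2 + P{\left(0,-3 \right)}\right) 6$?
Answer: $263580$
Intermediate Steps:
$P{\left(a,p \right)} = 0$ ($P{\left(a,p \right)} = 3 - 3 = 0$)
$D = 12$ ($D = \left(2 + 0\right) 6 = 2 \cdot 6 = 12$)
$s{\left(v \right)} = 4 v^{2}$ ($s{\left(v \right)} = 2 v \left(v + v\right) = 2 v 2 v = 4 v^{2}$)
$M{\left(H,B \right)} = 573 B$ ($M{\left(H,B \right)} = B \left(-3 + 4 \cdot 12^{2}\right) = B \left(-3 + 4 \cdot 144\right) = B \left(-3 + 576\right) = B 573 = 573 B$)
$- 23 M{\left(44,-20 \right)} = - 23 \cdot 573 \left(-20\right) = \left(-23\right) \left(-11460\right) = 263580$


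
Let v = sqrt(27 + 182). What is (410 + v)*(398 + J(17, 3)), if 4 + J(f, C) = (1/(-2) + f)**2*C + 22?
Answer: 1010855/2 + 4931*sqrt(209)/4 ≈ 5.2325e+5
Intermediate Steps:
J(f, C) = 18 + C*(-1/2 + f)**2 (J(f, C) = -4 + ((1/(-2) + f)**2*C + 22) = -4 + ((-1/2 + f)**2*C + 22) = -4 + (C*(-1/2 + f)**2 + 22) = -4 + (22 + C*(-1/2 + f)**2) = 18 + C*(-1/2 + f)**2)
v = sqrt(209) ≈ 14.457
(410 + v)*(398 + J(17, 3)) = (410 + sqrt(209))*(398 + (18 + (1/4)*3*(-1 + 2*17)**2)) = (410 + sqrt(209))*(398 + (18 + (1/4)*3*(-1 + 34)**2)) = (410 + sqrt(209))*(398 + (18 + (1/4)*3*33**2)) = (410 + sqrt(209))*(398 + (18 + (1/4)*3*1089)) = (410 + sqrt(209))*(398 + (18 + 3267/4)) = (410 + sqrt(209))*(398 + 3339/4) = (410 + sqrt(209))*(4931/4) = 1010855/2 + 4931*sqrt(209)/4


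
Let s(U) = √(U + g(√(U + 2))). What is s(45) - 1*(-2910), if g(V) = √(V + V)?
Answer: 2910 + √(45 + √2*47^(¼)) ≈ 2917.0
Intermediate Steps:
g(V) = √2*√V (g(V) = √(2*V) = √2*√V)
s(U) = √(U + √2*(2 + U)^(¼)) (s(U) = √(U + √2*√(√(U + 2))) = √(U + √2*√(√(2 + U))) = √(U + √2*(2 + U)^(¼)))
s(45) - 1*(-2910) = √(45 + √2*(2 + 45)^(¼)) - 1*(-2910) = √(45 + √2*47^(¼)) + 2910 = 2910 + √(45 + √2*47^(¼))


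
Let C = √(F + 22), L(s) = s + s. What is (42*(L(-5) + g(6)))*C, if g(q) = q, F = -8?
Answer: -168*√14 ≈ -628.60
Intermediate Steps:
L(s) = 2*s
C = √14 (C = √(-8 + 22) = √14 ≈ 3.7417)
(42*(L(-5) + g(6)))*C = (42*(2*(-5) + 6))*√14 = (42*(-10 + 6))*√14 = (42*(-4))*√14 = -168*√14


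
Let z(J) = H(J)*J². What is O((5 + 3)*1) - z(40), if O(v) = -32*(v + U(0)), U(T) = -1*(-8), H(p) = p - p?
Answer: -512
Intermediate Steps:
H(p) = 0
U(T) = 8
z(J) = 0 (z(J) = 0*J² = 0)
O(v) = -256 - 32*v (O(v) = -32*(v + 8) = -32*(8 + v) = -256 - 32*v)
O((5 + 3)*1) - z(40) = (-256 - 32*(5 + 3)) - 1*0 = (-256 - 256) + 0 = -512 + 0 = -512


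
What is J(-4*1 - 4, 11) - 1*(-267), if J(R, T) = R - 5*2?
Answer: 249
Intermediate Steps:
J(R, T) = -10 + R (J(R, T) = R - 10 = -10 + R)
J(-4*1 - 4, 11) - 1*(-267) = (-10 + (-4*1 - 4)) - 1*(-267) = (-10 + (-4 - 4)) + 267 = (-10 - 8) + 267 = -18 + 267 = 249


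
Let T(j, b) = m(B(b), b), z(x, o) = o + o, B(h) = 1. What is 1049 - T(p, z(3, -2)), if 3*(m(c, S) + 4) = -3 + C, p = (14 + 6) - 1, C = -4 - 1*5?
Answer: 1057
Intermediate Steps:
C = -9 (C = -4 - 5 = -9)
z(x, o) = 2*o
p = 19 (p = 20 - 1 = 19)
m(c, S) = -8 (m(c, S) = -4 + (-3 - 9)/3 = -4 + (⅓)*(-12) = -4 - 4 = -8)
T(j, b) = -8
1049 - T(p, z(3, -2)) = 1049 - 1*(-8) = 1049 + 8 = 1057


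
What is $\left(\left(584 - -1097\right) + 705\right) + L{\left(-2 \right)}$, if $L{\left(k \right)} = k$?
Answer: $2384$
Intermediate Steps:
$\left(\left(584 - -1097\right) + 705\right) + L{\left(-2 \right)} = \left(\left(584 - -1097\right) + 705\right) - 2 = \left(\left(584 + 1097\right) + 705\right) - 2 = \left(1681 + 705\right) - 2 = 2386 - 2 = 2384$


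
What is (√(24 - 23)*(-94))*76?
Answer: -7144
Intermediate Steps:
(√(24 - 23)*(-94))*76 = (√1*(-94))*76 = (1*(-94))*76 = -94*76 = -7144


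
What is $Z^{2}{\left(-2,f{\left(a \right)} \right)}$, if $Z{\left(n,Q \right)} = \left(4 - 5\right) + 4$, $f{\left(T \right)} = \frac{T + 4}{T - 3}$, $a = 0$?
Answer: $9$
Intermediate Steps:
$f{\left(T \right)} = \frac{4 + T}{-3 + T}$
$Z{\left(n,Q \right)} = 3$ ($Z{\left(n,Q \right)} = -1 + 4 = 3$)
$Z^{2}{\left(-2,f{\left(a \right)} \right)} = 3^{2} = 9$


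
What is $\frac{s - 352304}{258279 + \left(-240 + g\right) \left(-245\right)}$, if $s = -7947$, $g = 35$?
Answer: $- \frac{360251}{308504} \approx -1.1677$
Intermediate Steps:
$\frac{s - 352304}{258279 + \left(-240 + g\right) \left(-245\right)} = \frac{-7947 - 352304}{258279 + \left(-240 + 35\right) \left(-245\right)} = - \frac{360251}{258279 - -50225} = - \frac{360251}{258279 + 50225} = - \frac{360251}{308504}$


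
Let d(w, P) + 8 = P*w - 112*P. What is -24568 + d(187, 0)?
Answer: -24576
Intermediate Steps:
d(w, P) = -8 - 112*P + P*w (d(w, P) = -8 + (P*w - 112*P) = -8 + (-112*P + P*w) = -8 - 112*P + P*w)
-24568 + d(187, 0) = -24568 + (-8 - 112*0 + 0*187) = -24568 + (-8 + 0 + 0) = -24568 - 8 = -24576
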